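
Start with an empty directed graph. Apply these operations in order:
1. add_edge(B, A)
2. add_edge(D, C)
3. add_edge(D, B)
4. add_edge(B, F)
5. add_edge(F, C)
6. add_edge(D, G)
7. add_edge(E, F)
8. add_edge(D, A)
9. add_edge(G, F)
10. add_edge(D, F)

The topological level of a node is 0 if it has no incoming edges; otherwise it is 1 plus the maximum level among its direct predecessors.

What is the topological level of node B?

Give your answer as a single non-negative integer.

Answer: 1

Derivation:
Op 1: add_edge(B, A). Edges now: 1
Op 2: add_edge(D, C). Edges now: 2
Op 3: add_edge(D, B). Edges now: 3
Op 4: add_edge(B, F). Edges now: 4
Op 5: add_edge(F, C). Edges now: 5
Op 6: add_edge(D, G). Edges now: 6
Op 7: add_edge(E, F). Edges now: 7
Op 8: add_edge(D, A). Edges now: 8
Op 9: add_edge(G, F). Edges now: 9
Op 10: add_edge(D, F). Edges now: 10
Compute levels (Kahn BFS):
  sources (in-degree 0): D, E
  process D: level=0
    D->A: in-degree(A)=1, level(A)>=1
    D->B: in-degree(B)=0, level(B)=1, enqueue
    D->C: in-degree(C)=1, level(C)>=1
    D->F: in-degree(F)=3, level(F)>=1
    D->G: in-degree(G)=0, level(G)=1, enqueue
  process E: level=0
    E->F: in-degree(F)=2, level(F)>=1
  process B: level=1
    B->A: in-degree(A)=0, level(A)=2, enqueue
    B->F: in-degree(F)=1, level(F)>=2
  process G: level=1
    G->F: in-degree(F)=0, level(F)=2, enqueue
  process A: level=2
  process F: level=2
    F->C: in-degree(C)=0, level(C)=3, enqueue
  process C: level=3
All levels: A:2, B:1, C:3, D:0, E:0, F:2, G:1
level(B) = 1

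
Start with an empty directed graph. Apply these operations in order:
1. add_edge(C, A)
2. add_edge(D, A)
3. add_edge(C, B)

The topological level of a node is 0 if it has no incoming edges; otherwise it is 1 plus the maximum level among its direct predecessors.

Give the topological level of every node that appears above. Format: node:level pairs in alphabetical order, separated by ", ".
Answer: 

Op 1: add_edge(C, A). Edges now: 1
Op 2: add_edge(D, A). Edges now: 2
Op 3: add_edge(C, B). Edges now: 3
Compute levels (Kahn BFS):
  sources (in-degree 0): C, D
  process C: level=0
    C->A: in-degree(A)=1, level(A)>=1
    C->B: in-degree(B)=0, level(B)=1, enqueue
  process D: level=0
    D->A: in-degree(A)=0, level(A)=1, enqueue
  process B: level=1
  process A: level=1
All levels: A:1, B:1, C:0, D:0

Answer: A:1, B:1, C:0, D:0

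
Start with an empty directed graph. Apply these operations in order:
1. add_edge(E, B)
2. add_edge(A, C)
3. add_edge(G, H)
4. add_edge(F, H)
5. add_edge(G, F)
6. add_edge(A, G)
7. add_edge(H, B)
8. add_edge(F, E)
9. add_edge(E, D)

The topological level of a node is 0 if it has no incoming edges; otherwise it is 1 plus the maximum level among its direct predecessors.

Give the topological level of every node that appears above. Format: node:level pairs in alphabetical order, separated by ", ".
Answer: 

Answer: A:0, B:4, C:1, D:4, E:3, F:2, G:1, H:3

Derivation:
Op 1: add_edge(E, B). Edges now: 1
Op 2: add_edge(A, C). Edges now: 2
Op 3: add_edge(G, H). Edges now: 3
Op 4: add_edge(F, H). Edges now: 4
Op 5: add_edge(G, F). Edges now: 5
Op 6: add_edge(A, G). Edges now: 6
Op 7: add_edge(H, B). Edges now: 7
Op 8: add_edge(F, E). Edges now: 8
Op 9: add_edge(E, D). Edges now: 9
Compute levels (Kahn BFS):
  sources (in-degree 0): A
  process A: level=0
    A->C: in-degree(C)=0, level(C)=1, enqueue
    A->G: in-degree(G)=0, level(G)=1, enqueue
  process C: level=1
  process G: level=1
    G->F: in-degree(F)=0, level(F)=2, enqueue
    G->H: in-degree(H)=1, level(H)>=2
  process F: level=2
    F->E: in-degree(E)=0, level(E)=3, enqueue
    F->H: in-degree(H)=0, level(H)=3, enqueue
  process E: level=3
    E->B: in-degree(B)=1, level(B)>=4
    E->D: in-degree(D)=0, level(D)=4, enqueue
  process H: level=3
    H->B: in-degree(B)=0, level(B)=4, enqueue
  process D: level=4
  process B: level=4
All levels: A:0, B:4, C:1, D:4, E:3, F:2, G:1, H:3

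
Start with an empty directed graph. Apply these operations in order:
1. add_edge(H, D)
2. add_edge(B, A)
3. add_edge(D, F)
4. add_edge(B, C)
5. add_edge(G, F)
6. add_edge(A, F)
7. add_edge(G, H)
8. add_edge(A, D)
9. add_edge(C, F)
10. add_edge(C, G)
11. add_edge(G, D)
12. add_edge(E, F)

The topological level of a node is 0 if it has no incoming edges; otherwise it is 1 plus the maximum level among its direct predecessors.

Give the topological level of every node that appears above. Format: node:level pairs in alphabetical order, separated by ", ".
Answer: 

Op 1: add_edge(H, D). Edges now: 1
Op 2: add_edge(B, A). Edges now: 2
Op 3: add_edge(D, F). Edges now: 3
Op 4: add_edge(B, C). Edges now: 4
Op 5: add_edge(G, F). Edges now: 5
Op 6: add_edge(A, F). Edges now: 6
Op 7: add_edge(G, H). Edges now: 7
Op 8: add_edge(A, D). Edges now: 8
Op 9: add_edge(C, F). Edges now: 9
Op 10: add_edge(C, G). Edges now: 10
Op 11: add_edge(G, D). Edges now: 11
Op 12: add_edge(E, F). Edges now: 12
Compute levels (Kahn BFS):
  sources (in-degree 0): B, E
  process B: level=0
    B->A: in-degree(A)=0, level(A)=1, enqueue
    B->C: in-degree(C)=0, level(C)=1, enqueue
  process E: level=0
    E->F: in-degree(F)=4, level(F)>=1
  process A: level=1
    A->D: in-degree(D)=2, level(D)>=2
    A->F: in-degree(F)=3, level(F)>=2
  process C: level=1
    C->F: in-degree(F)=2, level(F)>=2
    C->G: in-degree(G)=0, level(G)=2, enqueue
  process G: level=2
    G->D: in-degree(D)=1, level(D)>=3
    G->F: in-degree(F)=1, level(F)>=3
    G->H: in-degree(H)=0, level(H)=3, enqueue
  process H: level=3
    H->D: in-degree(D)=0, level(D)=4, enqueue
  process D: level=4
    D->F: in-degree(F)=0, level(F)=5, enqueue
  process F: level=5
All levels: A:1, B:0, C:1, D:4, E:0, F:5, G:2, H:3

Answer: A:1, B:0, C:1, D:4, E:0, F:5, G:2, H:3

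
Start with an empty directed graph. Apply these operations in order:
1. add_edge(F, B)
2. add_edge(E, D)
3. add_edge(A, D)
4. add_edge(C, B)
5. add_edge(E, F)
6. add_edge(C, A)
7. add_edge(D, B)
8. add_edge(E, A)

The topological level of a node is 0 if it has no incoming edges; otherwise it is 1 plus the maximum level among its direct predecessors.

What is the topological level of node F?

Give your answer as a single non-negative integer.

Op 1: add_edge(F, B). Edges now: 1
Op 2: add_edge(E, D). Edges now: 2
Op 3: add_edge(A, D). Edges now: 3
Op 4: add_edge(C, B). Edges now: 4
Op 5: add_edge(E, F). Edges now: 5
Op 6: add_edge(C, A). Edges now: 6
Op 7: add_edge(D, B). Edges now: 7
Op 8: add_edge(E, A). Edges now: 8
Compute levels (Kahn BFS):
  sources (in-degree 0): C, E
  process C: level=0
    C->A: in-degree(A)=1, level(A)>=1
    C->B: in-degree(B)=2, level(B)>=1
  process E: level=0
    E->A: in-degree(A)=0, level(A)=1, enqueue
    E->D: in-degree(D)=1, level(D)>=1
    E->F: in-degree(F)=0, level(F)=1, enqueue
  process A: level=1
    A->D: in-degree(D)=0, level(D)=2, enqueue
  process F: level=1
    F->B: in-degree(B)=1, level(B)>=2
  process D: level=2
    D->B: in-degree(B)=0, level(B)=3, enqueue
  process B: level=3
All levels: A:1, B:3, C:0, D:2, E:0, F:1
level(F) = 1

Answer: 1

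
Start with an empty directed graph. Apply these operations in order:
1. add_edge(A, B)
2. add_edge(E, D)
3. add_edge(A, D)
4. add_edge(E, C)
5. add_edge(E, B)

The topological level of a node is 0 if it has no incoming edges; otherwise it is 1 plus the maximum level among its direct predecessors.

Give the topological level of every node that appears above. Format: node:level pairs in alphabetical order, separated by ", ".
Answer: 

Op 1: add_edge(A, B). Edges now: 1
Op 2: add_edge(E, D). Edges now: 2
Op 3: add_edge(A, D). Edges now: 3
Op 4: add_edge(E, C). Edges now: 4
Op 5: add_edge(E, B). Edges now: 5
Compute levels (Kahn BFS):
  sources (in-degree 0): A, E
  process A: level=0
    A->B: in-degree(B)=1, level(B)>=1
    A->D: in-degree(D)=1, level(D)>=1
  process E: level=0
    E->B: in-degree(B)=0, level(B)=1, enqueue
    E->C: in-degree(C)=0, level(C)=1, enqueue
    E->D: in-degree(D)=0, level(D)=1, enqueue
  process B: level=1
  process C: level=1
  process D: level=1
All levels: A:0, B:1, C:1, D:1, E:0

Answer: A:0, B:1, C:1, D:1, E:0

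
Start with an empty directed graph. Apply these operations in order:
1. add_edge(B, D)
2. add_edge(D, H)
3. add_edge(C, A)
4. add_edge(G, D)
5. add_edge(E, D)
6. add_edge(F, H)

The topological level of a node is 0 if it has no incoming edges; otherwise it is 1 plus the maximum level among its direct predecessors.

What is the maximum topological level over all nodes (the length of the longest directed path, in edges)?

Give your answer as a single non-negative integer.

Answer: 2

Derivation:
Op 1: add_edge(B, D). Edges now: 1
Op 2: add_edge(D, H). Edges now: 2
Op 3: add_edge(C, A). Edges now: 3
Op 4: add_edge(G, D). Edges now: 4
Op 5: add_edge(E, D). Edges now: 5
Op 6: add_edge(F, H). Edges now: 6
Compute levels (Kahn BFS):
  sources (in-degree 0): B, C, E, F, G
  process B: level=0
    B->D: in-degree(D)=2, level(D)>=1
  process C: level=0
    C->A: in-degree(A)=0, level(A)=1, enqueue
  process E: level=0
    E->D: in-degree(D)=1, level(D)>=1
  process F: level=0
    F->H: in-degree(H)=1, level(H)>=1
  process G: level=0
    G->D: in-degree(D)=0, level(D)=1, enqueue
  process A: level=1
  process D: level=1
    D->H: in-degree(H)=0, level(H)=2, enqueue
  process H: level=2
All levels: A:1, B:0, C:0, D:1, E:0, F:0, G:0, H:2
max level = 2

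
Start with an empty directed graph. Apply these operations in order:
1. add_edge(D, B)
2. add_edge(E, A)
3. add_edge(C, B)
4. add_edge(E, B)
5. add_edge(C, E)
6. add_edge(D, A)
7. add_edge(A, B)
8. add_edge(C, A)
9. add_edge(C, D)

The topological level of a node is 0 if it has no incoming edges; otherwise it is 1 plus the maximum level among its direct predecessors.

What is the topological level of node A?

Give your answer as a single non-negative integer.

Op 1: add_edge(D, B). Edges now: 1
Op 2: add_edge(E, A). Edges now: 2
Op 3: add_edge(C, B). Edges now: 3
Op 4: add_edge(E, B). Edges now: 4
Op 5: add_edge(C, E). Edges now: 5
Op 6: add_edge(D, A). Edges now: 6
Op 7: add_edge(A, B). Edges now: 7
Op 8: add_edge(C, A). Edges now: 8
Op 9: add_edge(C, D). Edges now: 9
Compute levels (Kahn BFS):
  sources (in-degree 0): C
  process C: level=0
    C->A: in-degree(A)=2, level(A)>=1
    C->B: in-degree(B)=3, level(B)>=1
    C->D: in-degree(D)=0, level(D)=1, enqueue
    C->E: in-degree(E)=0, level(E)=1, enqueue
  process D: level=1
    D->A: in-degree(A)=1, level(A)>=2
    D->B: in-degree(B)=2, level(B)>=2
  process E: level=1
    E->A: in-degree(A)=0, level(A)=2, enqueue
    E->B: in-degree(B)=1, level(B)>=2
  process A: level=2
    A->B: in-degree(B)=0, level(B)=3, enqueue
  process B: level=3
All levels: A:2, B:3, C:0, D:1, E:1
level(A) = 2

Answer: 2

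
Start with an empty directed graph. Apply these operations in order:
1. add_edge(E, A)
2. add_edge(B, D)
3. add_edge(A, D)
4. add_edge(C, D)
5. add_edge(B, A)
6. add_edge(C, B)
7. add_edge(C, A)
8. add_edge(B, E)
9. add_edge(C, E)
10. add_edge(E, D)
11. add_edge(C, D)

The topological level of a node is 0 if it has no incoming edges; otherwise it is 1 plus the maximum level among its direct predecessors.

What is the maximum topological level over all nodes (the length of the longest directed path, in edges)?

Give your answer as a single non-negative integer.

Answer: 4

Derivation:
Op 1: add_edge(E, A). Edges now: 1
Op 2: add_edge(B, D). Edges now: 2
Op 3: add_edge(A, D). Edges now: 3
Op 4: add_edge(C, D). Edges now: 4
Op 5: add_edge(B, A). Edges now: 5
Op 6: add_edge(C, B). Edges now: 6
Op 7: add_edge(C, A). Edges now: 7
Op 8: add_edge(B, E). Edges now: 8
Op 9: add_edge(C, E). Edges now: 9
Op 10: add_edge(E, D). Edges now: 10
Op 11: add_edge(C, D) (duplicate, no change). Edges now: 10
Compute levels (Kahn BFS):
  sources (in-degree 0): C
  process C: level=0
    C->A: in-degree(A)=2, level(A)>=1
    C->B: in-degree(B)=0, level(B)=1, enqueue
    C->D: in-degree(D)=3, level(D)>=1
    C->E: in-degree(E)=1, level(E)>=1
  process B: level=1
    B->A: in-degree(A)=1, level(A)>=2
    B->D: in-degree(D)=2, level(D)>=2
    B->E: in-degree(E)=0, level(E)=2, enqueue
  process E: level=2
    E->A: in-degree(A)=0, level(A)=3, enqueue
    E->D: in-degree(D)=1, level(D)>=3
  process A: level=3
    A->D: in-degree(D)=0, level(D)=4, enqueue
  process D: level=4
All levels: A:3, B:1, C:0, D:4, E:2
max level = 4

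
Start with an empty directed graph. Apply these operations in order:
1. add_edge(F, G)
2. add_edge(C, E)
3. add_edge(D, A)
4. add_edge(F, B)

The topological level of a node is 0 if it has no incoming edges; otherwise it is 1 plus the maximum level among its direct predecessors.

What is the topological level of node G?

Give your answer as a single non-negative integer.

Answer: 1

Derivation:
Op 1: add_edge(F, G). Edges now: 1
Op 2: add_edge(C, E). Edges now: 2
Op 3: add_edge(D, A). Edges now: 3
Op 4: add_edge(F, B). Edges now: 4
Compute levels (Kahn BFS):
  sources (in-degree 0): C, D, F
  process C: level=0
    C->E: in-degree(E)=0, level(E)=1, enqueue
  process D: level=0
    D->A: in-degree(A)=0, level(A)=1, enqueue
  process F: level=0
    F->B: in-degree(B)=0, level(B)=1, enqueue
    F->G: in-degree(G)=0, level(G)=1, enqueue
  process E: level=1
  process A: level=1
  process B: level=1
  process G: level=1
All levels: A:1, B:1, C:0, D:0, E:1, F:0, G:1
level(G) = 1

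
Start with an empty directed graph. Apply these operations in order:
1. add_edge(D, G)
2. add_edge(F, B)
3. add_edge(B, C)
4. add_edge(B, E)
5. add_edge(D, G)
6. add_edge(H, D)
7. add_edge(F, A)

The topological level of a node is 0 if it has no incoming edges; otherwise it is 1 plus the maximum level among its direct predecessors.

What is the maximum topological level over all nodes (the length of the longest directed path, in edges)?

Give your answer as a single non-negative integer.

Answer: 2

Derivation:
Op 1: add_edge(D, G). Edges now: 1
Op 2: add_edge(F, B). Edges now: 2
Op 3: add_edge(B, C). Edges now: 3
Op 4: add_edge(B, E). Edges now: 4
Op 5: add_edge(D, G) (duplicate, no change). Edges now: 4
Op 6: add_edge(H, D). Edges now: 5
Op 7: add_edge(F, A). Edges now: 6
Compute levels (Kahn BFS):
  sources (in-degree 0): F, H
  process F: level=0
    F->A: in-degree(A)=0, level(A)=1, enqueue
    F->B: in-degree(B)=0, level(B)=1, enqueue
  process H: level=0
    H->D: in-degree(D)=0, level(D)=1, enqueue
  process A: level=1
  process B: level=1
    B->C: in-degree(C)=0, level(C)=2, enqueue
    B->E: in-degree(E)=0, level(E)=2, enqueue
  process D: level=1
    D->G: in-degree(G)=0, level(G)=2, enqueue
  process C: level=2
  process E: level=2
  process G: level=2
All levels: A:1, B:1, C:2, D:1, E:2, F:0, G:2, H:0
max level = 2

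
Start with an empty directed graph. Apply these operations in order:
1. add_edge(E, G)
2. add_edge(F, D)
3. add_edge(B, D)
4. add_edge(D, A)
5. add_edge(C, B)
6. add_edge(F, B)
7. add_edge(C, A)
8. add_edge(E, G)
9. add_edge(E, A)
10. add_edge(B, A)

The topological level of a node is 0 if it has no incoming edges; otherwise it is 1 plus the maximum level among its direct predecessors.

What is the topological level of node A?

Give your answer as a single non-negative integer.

Answer: 3

Derivation:
Op 1: add_edge(E, G). Edges now: 1
Op 2: add_edge(F, D). Edges now: 2
Op 3: add_edge(B, D). Edges now: 3
Op 4: add_edge(D, A). Edges now: 4
Op 5: add_edge(C, B). Edges now: 5
Op 6: add_edge(F, B). Edges now: 6
Op 7: add_edge(C, A). Edges now: 7
Op 8: add_edge(E, G) (duplicate, no change). Edges now: 7
Op 9: add_edge(E, A). Edges now: 8
Op 10: add_edge(B, A). Edges now: 9
Compute levels (Kahn BFS):
  sources (in-degree 0): C, E, F
  process C: level=0
    C->A: in-degree(A)=3, level(A)>=1
    C->B: in-degree(B)=1, level(B)>=1
  process E: level=0
    E->A: in-degree(A)=2, level(A)>=1
    E->G: in-degree(G)=0, level(G)=1, enqueue
  process F: level=0
    F->B: in-degree(B)=0, level(B)=1, enqueue
    F->D: in-degree(D)=1, level(D)>=1
  process G: level=1
  process B: level=1
    B->A: in-degree(A)=1, level(A)>=2
    B->D: in-degree(D)=0, level(D)=2, enqueue
  process D: level=2
    D->A: in-degree(A)=0, level(A)=3, enqueue
  process A: level=3
All levels: A:3, B:1, C:0, D:2, E:0, F:0, G:1
level(A) = 3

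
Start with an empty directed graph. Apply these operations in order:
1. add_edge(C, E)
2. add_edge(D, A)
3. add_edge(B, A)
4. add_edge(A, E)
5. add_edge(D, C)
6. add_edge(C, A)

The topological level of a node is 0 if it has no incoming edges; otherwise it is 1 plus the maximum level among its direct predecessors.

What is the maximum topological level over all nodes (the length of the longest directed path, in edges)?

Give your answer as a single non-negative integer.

Answer: 3

Derivation:
Op 1: add_edge(C, E). Edges now: 1
Op 2: add_edge(D, A). Edges now: 2
Op 3: add_edge(B, A). Edges now: 3
Op 4: add_edge(A, E). Edges now: 4
Op 5: add_edge(D, C). Edges now: 5
Op 6: add_edge(C, A). Edges now: 6
Compute levels (Kahn BFS):
  sources (in-degree 0): B, D
  process B: level=0
    B->A: in-degree(A)=2, level(A)>=1
  process D: level=0
    D->A: in-degree(A)=1, level(A)>=1
    D->C: in-degree(C)=0, level(C)=1, enqueue
  process C: level=1
    C->A: in-degree(A)=0, level(A)=2, enqueue
    C->E: in-degree(E)=1, level(E)>=2
  process A: level=2
    A->E: in-degree(E)=0, level(E)=3, enqueue
  process E: level=3
All levels: A:2, B:0, C:1, D:0, E:3
max level = 3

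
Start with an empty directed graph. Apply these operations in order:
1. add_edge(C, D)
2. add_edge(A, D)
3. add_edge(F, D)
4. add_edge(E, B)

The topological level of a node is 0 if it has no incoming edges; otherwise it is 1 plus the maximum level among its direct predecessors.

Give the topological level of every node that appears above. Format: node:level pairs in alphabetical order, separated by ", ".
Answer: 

Answer: A:0, B:1, C:0, D:1, E:0, F:0

Derivation:
Op 1: add_edge(C, D). Edges now: 1
Op 2: add_edge(A, D). Edges now: 2
Op 3: add_edge(F, D). Edges now: 3
Op 4: add_edge(E, B). Edges now: 4
Compute levels (Kahn BFS):
  sources (in-degree 0): A, C, E, F
  process A: level=0
    A->D: in-degree(D)=2, level(D)>=1
  process C: level=0
    C->D: in-degree(D)=1, level(D)>=1
  process E: level=0
    E->B: in-degree(B)=0, level(B)=1, enqueue
  process F: level=0
    F->D: in-degree(D)=0, level(D)=1, enqueue
  process B: level=1
  process D: level=1
All levels: A:0, B:1, C:0, D:1, E:0, F:0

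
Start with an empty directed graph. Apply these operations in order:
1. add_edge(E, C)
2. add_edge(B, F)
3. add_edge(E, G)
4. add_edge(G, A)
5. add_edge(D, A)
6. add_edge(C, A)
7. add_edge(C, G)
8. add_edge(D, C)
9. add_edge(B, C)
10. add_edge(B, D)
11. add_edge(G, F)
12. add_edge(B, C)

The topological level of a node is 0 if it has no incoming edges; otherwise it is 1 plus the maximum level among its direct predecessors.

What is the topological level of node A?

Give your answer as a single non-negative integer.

Answer: 4

Derivation:
Op 1: add_edge(E, C). Edges now: 1
Op 2: add_edge(B, F). Edges now: 2
Op 3: add_edge(E, G). Edges now: 3
Op 4: add_edge(G, A). Edges now: 4
Op 5: add_edge(D, A). Edges now: 5
Op 6: add_edge(C, A). Edges now: 6
Op 7: add_edge(C, G). Edges now: 7
Op 8: add_edge(D, C). Edges now: 8
Op 9: add_edge(B, C). Edges now: 9
Op 10: add_edge(B, D). Edges now: 10
Op 11: add_edge(G, F). Edges now: 11
Op 12: add_edge(B, C) (duplicate, no change). Edges now: 11
Compute levels (Kahn BFS):
  sources (in-degree 0): B, E
  process B: level=0
    B->C: in-degree(C)=2, level(C)>=1
    B->D: in-degree(D)=0, level(D)=1, enqueue
    B->F: in-degree(F)=1, level(F)>=1
  process E: level=0
    E->C: in-degree(C)=1, level(C)>=1
    E->G: in-degree(G)=1, level(G)>=1
  process D: level=1
    D->A: in-degree(A)=2, level(A)>=2
    D->C: in-degree(C)=0, level(C)=2, enqueue
  process C: level=2
    C->A: in-degree(A)=1, level(A)>=3
    C->G: in-degree(G)=0, level(G)=3, enqueue
  process G: level=3
    G->A: in-degree(A)=0, level(A)=4, enqueue
    G->F: in-degree(F)=0, level(F)=4, enqueue
  process A: level=4
  process F: level=4
All levels: A:4, B:0, C:2, D:1, E:0, F:4, G:3
level(A) = 4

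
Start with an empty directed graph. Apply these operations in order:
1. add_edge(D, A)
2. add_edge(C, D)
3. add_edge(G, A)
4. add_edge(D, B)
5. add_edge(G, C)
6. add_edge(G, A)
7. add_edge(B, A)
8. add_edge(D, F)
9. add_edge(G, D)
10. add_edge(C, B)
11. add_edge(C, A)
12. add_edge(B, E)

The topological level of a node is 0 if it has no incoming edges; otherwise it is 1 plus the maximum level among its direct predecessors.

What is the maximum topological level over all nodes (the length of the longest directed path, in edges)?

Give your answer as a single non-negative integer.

Op 1: add_edge(D, A). Edges now: 1
Op 2: add_edge(C, D). Edges now: 2
Op 3: add_edge(G, A). Edges now: 3
Op 4: add_edge(D, B). Edges now: 4
Op 5: add_edge(G, C). Edges now: 5
Op 6: add_edge(G, A) (duplicate, no change). Edges now: 5
Op 7: add_edge(B, A). Edges now: 6
Op 8: add_edge(D, F). Edges now: 7
Op 9: add_edge(G, D). Edges now: 8
Op 10: add_edge(C, B). Edges now: 9
Op 11: add_edge(C, A). Edges now: 10
Op 12: add_edge(B, E). Edges now: 11
Compute levels (Kahn BFS):
  sources (in-degree 0): G
  process G: level=0
    G->A: in-degree(A)=3, level(A)>=1
    G->C: in-degree(C)=0, level(C)=1, enqueue
    G->D: in-degree(D)=1, level(D)>=1
  process C: level=1
    C->A: in-degree(A)=2, level(A)>=2
    C->B: in-degree(B)=1, level(B)>=2
    C->D: in-degree(D)=0, level(D)=2, enqueue
  process D: level=2
    D->A: in-degree(A)=1, level(A)>=3
    D->B: in-degree(B)=0, level(B)=3, enqueue
    D->F: in-degree(F)=0, level(F)=3, enqueue
  process B: level=3
    B->A: in-degree(A)=0, level(A)=4, enqueue
    B->E: in-degree(E)=0, level(E)=4, enqueue
  process F: level=3
  process A: level=4
  process E: level=4
All levels: A:4, B:3, C:1, D:2, E:4, F:3, G:0
max level = 4

Answer: 4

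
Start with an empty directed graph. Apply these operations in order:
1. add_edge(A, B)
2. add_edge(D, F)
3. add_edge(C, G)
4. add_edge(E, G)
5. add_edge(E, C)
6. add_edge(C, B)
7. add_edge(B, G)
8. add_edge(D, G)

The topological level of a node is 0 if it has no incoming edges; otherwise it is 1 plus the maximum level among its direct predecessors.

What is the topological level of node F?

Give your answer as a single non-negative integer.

Op 1: add_edge(A, B). Edges now: 1
Op 2: add_edge(D, F). Edges now: 2
Op 3: add_edge(C, G). Edges now: 3
Op 4: add_edge(E, G). Edges now: 4
Op 5: add_edge(E, C). Edges now: 5
Op 6: add_edge(C, B). Edges now: 6
Op 7: add_edge(B, G). Edges now: 7
Op 8: add_edge(D, G). Edges now: 8
Compute levels (Kahn BFS):
  sources (in-degree 0): A, D, E
  process A: level=0
    A->B: in-degree(B)=1, level(B)>=1
  process D: level=0
    D->F: in-degree(F)=0, level(F)=1, enqueue
    D->G: in-degree(G)=3, level(G)>=1
  process E: level=0
    E->C: in-degree(C)=0, level(C)=1, enqueue
    E->G: in-degree(G)=2, level(G)>=1
  process F: level=1
  process C: level=1
    C->B: in-degree(B)=0, level(B)=2, enqueue
    C->G: in-degree(G)=1, level(G)>=2
  process B: level=2
    B->G: in-degree(G)=0, level(G)=3, enqueue
  process G: level=3
All levels: A:0, B:2, C:1, D:0, E:0, F:1, G:3
level(F) = 1

Answer: 1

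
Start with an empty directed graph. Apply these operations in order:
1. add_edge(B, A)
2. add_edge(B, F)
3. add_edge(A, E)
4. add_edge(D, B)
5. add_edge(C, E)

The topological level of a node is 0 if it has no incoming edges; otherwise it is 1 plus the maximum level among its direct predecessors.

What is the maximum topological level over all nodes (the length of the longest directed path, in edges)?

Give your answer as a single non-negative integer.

Answer: 3

Derivation:
Op 1: add_edge(B, A). Edges now: 1
Op 2: add_edge(B, F). Edges now: 2
Op 3: add_edge(A, E). Edges now: 3
Op 4: add_edge(D, B). Edges now: 4
Op 5: add_edge(C, E). Edges now: 5
Compute levels (Kahn BFS):
  sources (in-degree 0): C, D
  process C: level=0
    C->E: in-degree(E)=1, level(E)>=1
  process D: level=0
    D->B: in-degree(B)=0, level(B)=1, enqueue
  process B: level=1
    B->A: in-degree(A)=0, level(A)=2, enqueue
    B->F: in-degree(F)=0, level(F)=2, enqueue
  process A: level=2
    A->E: in-degree(E)=0, level(E)=3, enqueue
  process F: level=2
  process E: level=3
All levels: A:2, B:1, C:0, D:0, E:3, F:2
max level = 3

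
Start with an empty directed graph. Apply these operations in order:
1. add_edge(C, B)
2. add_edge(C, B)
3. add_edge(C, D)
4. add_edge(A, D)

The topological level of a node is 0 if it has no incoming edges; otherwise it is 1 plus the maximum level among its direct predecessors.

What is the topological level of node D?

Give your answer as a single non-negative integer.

Op 1: add_edge(C, B). Edges now: 1
Op 2: add_edge(C, B) (duplicate, no change). Edges now: 1
Op 3: add_edge(C, D). Edges now: 2
Op 4: add_edge(A, D). Edges now: 3
Compute levels (Kahn BFS):
  sources (in-degree 0): A, C
  process A: level=0
    A->D: in-degree(D)=1, level(D)>=1
  process C: level=0
    C->B: in-degree(B)=0, level(B)=1, enqueue
    C->D: in-degree(D)=0, level(D)=1, enqueue
  process B: level=1
  process D: level=1
All levels: A:0, B:1, C:0, D:1
level(D) = 1

Answer: 1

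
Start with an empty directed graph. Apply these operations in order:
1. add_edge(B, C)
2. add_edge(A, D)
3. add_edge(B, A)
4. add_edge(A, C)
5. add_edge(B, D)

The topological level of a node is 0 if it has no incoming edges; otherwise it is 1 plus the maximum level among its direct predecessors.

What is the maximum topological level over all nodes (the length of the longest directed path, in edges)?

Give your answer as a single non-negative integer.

Answer: 2

Derivation:
Op 1: add_edge(B, C). Edges now: 1
Op 2: add_edge(A, D). Edges now: 2
Op 3: add_edge(B, A). Edges now: 3
Op 4: add_edge(A, C). Edges now: 4
Op 5: add_edge(B, D). Edges now: 5
Compute levels (Kahn BFS):
  sources (in-degree 0): B
  process B: level=0
    B->A: in-degree(A)=0, level(A)=1, enqueue
    B->C: in-degree(C)=1, level(C)>=1
    B->D: in-degree(D)=1, level(D)>=1
  process A: level=1
    A->C: in-degree(C)=0, level(C)=2, enqueue
    A->D: in-degree(D)=0, level(D)=2, enqueue
  process C: level=2
  process D: level=2
All levels: A:1, B:0, C:2, D:2
max level = 2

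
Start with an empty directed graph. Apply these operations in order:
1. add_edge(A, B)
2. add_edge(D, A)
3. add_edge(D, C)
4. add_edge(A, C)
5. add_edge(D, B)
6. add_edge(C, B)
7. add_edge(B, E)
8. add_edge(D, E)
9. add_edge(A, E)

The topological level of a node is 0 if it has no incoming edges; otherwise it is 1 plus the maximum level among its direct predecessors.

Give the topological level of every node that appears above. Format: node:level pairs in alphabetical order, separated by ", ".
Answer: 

Op 1: add_edge(A, B). Edges now: 1
Op 2: add_edge(D, A). Edges now: 2
Op 3: add_edge(D, C). Edges now: 3
Op 4: add_edge(A, C). Edges now: 4
Op 5: add_edge(D, B). Edges now: 5
Op 6: add_edge(C, B). Edges now: 6
Op 7: add_edge(B, E). Edges now: 7
Op 8: add_edge(D, E). Edges now: 8
Op 9: add_edge(A, E). Edges now: 9
Compute levels (Kahn BFS):
  sources (in-degree 0): D
  process D: level=0
    D->A: in-degree(A)=0, level(A)=1, enqueue
    D->B: in-degree(B)=2, level(B)>=1
    D->C: in-degree(C)=1, level(C)>=1
    D->E: in-degree(E)=2, level(E)>=1
  process A: level=1
    A->B: in-degree(B)=1, level(B)>=2
    A->C: in-degree(C)=0, level(C)=2, enqueue
    A->E: in-degree(E)=1, level(E)>=2
  process C: level=2
    C->B: in-degree(B)=0, level(B)=3, enqueue
  process B: level=3
    B->E: in-degree(E)=0, level(E)=4, enqueue
  process E: level=4
All levels: A:1, B:3, C:2, D:0, E:4

Answer: A:1, B:3, C:2, D:0, E:4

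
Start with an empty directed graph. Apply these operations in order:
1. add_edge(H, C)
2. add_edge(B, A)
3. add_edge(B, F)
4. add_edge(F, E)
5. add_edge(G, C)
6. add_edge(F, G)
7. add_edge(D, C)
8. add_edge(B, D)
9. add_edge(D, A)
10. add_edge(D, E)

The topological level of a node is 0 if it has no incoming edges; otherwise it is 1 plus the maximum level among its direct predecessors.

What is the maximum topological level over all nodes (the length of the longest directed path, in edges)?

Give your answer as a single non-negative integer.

Op 1: add_edge(H, C). Edges now: 1
Op 2: add_edge(B, A). Edges now: 2
Op 3: add_edge(B, F). Edges now: 3
Op 4: add_edge(F, E). Edges now: 4
Op 5: add_edge(G, C). Edges now: 5
Op 6: add_edge(F, G). Edges now: 6
Op 7: add_edge(D, C). Edges now: 7
Op 8: add_edge(B, D). Edges now: 8
Op 9: add_edge(D, A). Edges now: 9
Op 10: add_edge(D, E). Edges now: 10
Compute levels (Kahn BFS):
  sources (in-degree 0): B, H
  process B: level=0
    B->A: in-degree(A)=1, level(A)>=1
    B->D: in-degree(D)=0, level(D)=1, enqueue
    B->F: in-degree(F)=0, level(F)=1, enqueue
  process H: level=0
    H->C: in-degree(C)=2, level(C)>=1
  process D: level=1
    D->A: in-degree(A)=0, level(A)=2, enqueue
    D->C: in-degree(C)=1, level(C)>=2
    D->E: in-degree(E)=1, level(E)>=2
  process F: level=1
    F->E: in-degree(E)=0, level(E)=2, enqueue
    F->G: in-degree(G)=0, level(G)=2, enqueue
  process A: level=2
  process E: level=2
  process G: level=2
    G->C: in-degree(C)=0, level(C)=3, enqueue
  process C: level=3
All levels: A:2, B:0, C:3, D:1, E:2, F:1, G:2, H:0
max level = 3

Answer: 3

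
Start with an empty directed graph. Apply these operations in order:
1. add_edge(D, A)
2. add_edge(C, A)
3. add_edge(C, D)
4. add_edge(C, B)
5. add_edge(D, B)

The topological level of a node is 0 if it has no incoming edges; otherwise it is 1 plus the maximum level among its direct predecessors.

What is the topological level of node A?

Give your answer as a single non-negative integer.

Answer: 2

Derivation:
Op 1: add_edge(D, A). Edges now: 1
Op 2: add_edge(C, A). Edges now: 2
Op 3: add_edge(C, D). Edges now: 3
Op 4: add_edge(C, B). Edges now: 4
Op 5: add_edge(D, B). Edges now: 5
Compute levels (Kahn BFS):
  sources (in-degree 0): C
  process C: level=0
    C->A: in-degree(A)=1, level(A)>=1
    C->B: in-degree(B)=1, level(B)>=1
    C->D: in-degree(D)=0, level(D)=1, enqueue
  process D: level=1
    D->A: in-degree(A)=0, level(A)=2, enqueue
    D->B: in-degree(B)=0, level(B)=2, enqueue
  process A: level=2
  process B: level=2
All levels: A:2, B:2, C:0, D:1
level(A) = 2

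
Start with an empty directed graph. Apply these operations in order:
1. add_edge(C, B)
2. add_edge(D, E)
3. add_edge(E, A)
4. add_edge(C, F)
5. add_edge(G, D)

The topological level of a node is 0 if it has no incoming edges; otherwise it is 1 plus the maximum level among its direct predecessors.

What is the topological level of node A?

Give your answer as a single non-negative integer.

Answer: 3

Derivation:
Op 1: add_edge(C, B). Edges now: 1
Op 2: add_edge(D, E). Edges now: 2
Op 3: add_edge(E, A). Edges now: 3
Op 4: add_edge(C, F). Edges now: 4
Op 5: add_edge(G, D). Edges now: 5
Compute levels (Kahn BFS):
  sources (in-degree 0): C, G
  process C: level=0
    C->B: in-degree(B)=0, level(B)=1, enqueue
    C->F: in-degree(F)=0, level(F)=1, enqueue
  process G: level=0
    G->D: in-degree(D)=0, level(D)=1, enqueue
  process B: level=1
  process F: level=1
  process D: level=1
    D->E: in-degree(E)=0, level(E)=2, enqueue
  process E: level=2
    E->A: in-degree(A)=0, level(A)=3, enqueue
  process A: level=3
All levels: A:3, B:1, C:0, D:1, E:2, F:1, G:0
level(A) = 3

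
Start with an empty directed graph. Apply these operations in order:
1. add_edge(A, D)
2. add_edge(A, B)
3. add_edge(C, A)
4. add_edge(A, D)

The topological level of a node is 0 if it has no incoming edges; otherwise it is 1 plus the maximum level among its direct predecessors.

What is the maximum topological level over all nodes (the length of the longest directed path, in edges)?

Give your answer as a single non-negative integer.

Answer: 2

Derivation:
Op 1: add_edge(A, D). Edges now: 1
Op 2: add_edge(A, B). Edges now: 2
Op 3: add_edge(C, A). Edges now: 3
Op 4: add_edge(A, D) (duplicate, no change). Edges now: 3
Compute levels (Kahn BFS):
  sources (in-degree 0): C
  process C: level=0
    C->A: in-degree(A)=0, level(A)=1, enqueue
  process A: level=1
    A->B: in-degree(B)=0, level(B)=2, enqueue
    A->D: in-degree(D)=0, level(D)=2, enqueue
  process B: level=2
  process D: level=2
All levels: A:1, B:2, C:0, D:2
max level = 2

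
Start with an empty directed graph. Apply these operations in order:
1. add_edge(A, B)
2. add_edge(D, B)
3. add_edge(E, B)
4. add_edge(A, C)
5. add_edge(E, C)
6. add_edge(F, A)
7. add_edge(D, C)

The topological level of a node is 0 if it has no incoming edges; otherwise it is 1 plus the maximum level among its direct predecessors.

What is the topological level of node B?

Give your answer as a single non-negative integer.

Answer: 2

Derivation:
Op 1: add_edge(A, B). Edges now: 1
Op 2: add_edge(D, B). Edges now: 2
Op 3: add_edge(E, B). Edges now: 3
Op 4: add_edge(A, C). Edges now: 4
Op 5: add_edge(E, C). Edges now: 5
Op 6: add_edge(F, A). Edges now: 6
Op 7: add_edge(D, C). Edges now: 7
Compute levels (Kahn BFS):
  sources (in-degree 0): D, E, F
  process D: level=0
    D->B: in-degree(B)=2, level(B)>=1
    D->C: in-degree(C)=2, level(C)>=1
  process E: level=0
    E->B: in-degree(B)=1, level(B)>=1
    E->C: in-degree(C)=1, level(C)>=1
  process F: level=0
    F->A: in-degree(A)=0, level(A)=1, enqueue
  process A: level=1
    A->B: in-degree(B)=0, level(B)=2, enqueue
    A->C: in-degree(C)=0, level(C)=2, enqueue
  process B: level=2
  process C: level=2
All levels: A:1, B:2, C:2, D:0, E:0, F:0
level(B) = 2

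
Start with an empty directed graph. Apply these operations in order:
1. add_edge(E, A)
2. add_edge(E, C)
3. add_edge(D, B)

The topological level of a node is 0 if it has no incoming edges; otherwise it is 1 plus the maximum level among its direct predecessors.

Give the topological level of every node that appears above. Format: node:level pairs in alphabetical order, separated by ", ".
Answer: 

Answer: A:1, B:1, C:1, D:0, E:0

Derivation:
Op 1: add_edge(E, A). Edges now: 1
Op 2: add_edge(E, C). Edges now: 2
Op 3: add_edge(D, B). Edges now: 3
Compute levels (Kahn BFS):
  sources (in-degree 0): D, E
  process D: level=0
    D->B: in-degree(B)=0, level(B)=1, enqueue
  process E: level=0
    E->A: in-degree(A)=0, level(A)=1, enqueue
    E->C: in-degree(C)=0, level(C)=1, enqueue
  process B: level=1
  process A: level=1
  process C: level=1
All levels: A:1, B:1, C:1, D:0, E:0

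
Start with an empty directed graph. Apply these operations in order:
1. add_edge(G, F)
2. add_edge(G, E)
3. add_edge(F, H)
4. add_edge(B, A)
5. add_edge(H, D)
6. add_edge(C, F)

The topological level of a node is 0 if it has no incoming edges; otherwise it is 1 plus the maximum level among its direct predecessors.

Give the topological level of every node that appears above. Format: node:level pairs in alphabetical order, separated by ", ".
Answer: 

Op 1: add_edge(G, F). Edges now: 1
Op 2: add_edge(G, E). Edges now: 2
Op 3: add_edge(F, H). Edges now: 3
Op 4: add_edge(B, A). Edges now: 4
Op 5: add_edge(H, D). Edges now: 5
Op 6: add_edge(C, F). Edges now: 6
Compute levels (Kahn BFS):
  sources (in-degree 0): B, C, G
  process B: level=0
    B->A: in-degree(A)=0, level(A)=1, enqueue
  process C: level=0
    C->F: in-degree(F)=1, level(F)>=1
  process G: level=0
    G->E: in-degree(E)=0, level(E)=1, enqueue
    G->F: in-degree(F)=0, level(F)=1, enqueue
  process A: level=1
  process E: level=1
  process F: level=1
    F->H: in-degree(H)=0, level(H)=2, enqueue
  process H: level=2
    H->D: in-degree(D)=0, level(D)=3, enqueue
  process D: level=3
All levels: A:1, B:0, C:0, D:3, E:1, F:1, G:0, H:2

Answer: A:1, B:0, C:0, D:3, E:1, F:1, G:0, H:2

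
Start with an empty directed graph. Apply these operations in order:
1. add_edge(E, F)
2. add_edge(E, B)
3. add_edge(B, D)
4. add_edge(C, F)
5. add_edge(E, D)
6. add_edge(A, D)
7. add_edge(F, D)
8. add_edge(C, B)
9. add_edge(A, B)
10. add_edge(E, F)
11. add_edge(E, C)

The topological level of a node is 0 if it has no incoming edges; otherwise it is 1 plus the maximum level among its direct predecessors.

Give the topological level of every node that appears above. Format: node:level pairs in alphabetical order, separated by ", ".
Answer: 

Answer: A:0, B:2, C:1, D:3, E:0, F:2

Derivation:
Op 1: add_edge(E, F). Edges now: 1
Op 2: add_edge(E, B). Edges now: 2
Op 3: add_edge(B, D). Edges now: 3
Op 4: add_edge(C, F). Edges now: 4
Op 5: add_edge(E, D). Edges now: 5
Op 6: add_edge(A, D). Edges now: 6
Op 7: add_edge(F, D). Edges now: 7
Op 8: add_edge(C, B). Edges now: 8
Op 9: add_edge(A, B). Edges now: 9
Op 10: add_edge(E, F) (duplicate, no change). Edges now: 9
Op 11: add_edge(E, C). Edges now: 10
Compute levels (Kahn BFS):
  sources (in-degree 0): A, E
  process A: level=0
    A->B: in-degree(B)=2, level(B)>=1
    A->D: in-degree(D)=3, level(D)>=1
  process E: level=0
    E->B: in-degree(B)=1, level(B)>=1
    E->C: in-degree(C)=0, level(C)=1, enqueue
    E->D: in-degree(D)=2, level(D)>=1
    E->F: in-degree(F)=1, level(F)>=1
  process C: level=1
    C->B: in-degree(B)=0, level(B)=2, enqueue
    C->F: in-degree(F)=0, level(F)=2, enqueue
  process B: level=2
    B->D: in-degree(D)=1, level(D)>=3
  process F: level=2
    F->D: in-degree(D)=0, level(D)=3, enqueue
  process D: level=3
All levels: A:0, B:2, C:1, D:3, E:0, F:2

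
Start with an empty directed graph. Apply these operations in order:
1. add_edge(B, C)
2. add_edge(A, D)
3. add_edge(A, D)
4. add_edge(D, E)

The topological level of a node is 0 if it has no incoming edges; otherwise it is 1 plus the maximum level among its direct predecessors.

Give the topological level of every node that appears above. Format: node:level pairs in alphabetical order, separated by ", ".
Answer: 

Op 1: add_edge(B, C). Edges now: 1
Op 2: add_edge(A, D). Edges now: 2
Op 3: add_edge(A, D) (duplicate, no change). Edges now: 2
Op 4: add_edge(D, E). Edges now: 3
Compute levels (Kahn BFS):
  sources (in-degree 0): A, B
  process A: level=0
    A->D: in-degree(D)=0, level(D)=1, enqueue
  process B: level=0
    B->C: in-degree(C)=0, level(C)=1, enqueue
  process D: level=1
    D->E: in-degree(E)=0, level(E)=2, enqueue
  process C: level=1
  process E: level=2
All levels: A:0, B:0, C:1, D:1, E:2

Answer: A:0, B:0, C:1, D:1, E:2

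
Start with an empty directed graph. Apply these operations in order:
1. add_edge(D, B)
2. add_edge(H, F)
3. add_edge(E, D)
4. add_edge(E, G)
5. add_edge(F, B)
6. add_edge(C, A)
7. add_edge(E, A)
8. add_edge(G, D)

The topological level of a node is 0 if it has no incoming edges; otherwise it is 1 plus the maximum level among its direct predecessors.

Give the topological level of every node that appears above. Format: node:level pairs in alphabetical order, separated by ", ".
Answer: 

Op 1: add_edge(D, B). Edges now: 1
Op 2: add_edge(H, F). Edges now: 2
Op 3: add_edge(E, D). Edges now: 3
Op 4: add_edge(E, G). Edges now: 4
Op 5: add_edge(F, B). Edges now: 5
Op 6: add_edge(C, A). Edges now: 6
Op 7: add_edge(E, A). Edges now: 7
Op 8: add_edge(G, D). Edges now: 8
Compute levels (Kahn BFS):
  sources (in-degree 0): C, E, H
  process C: level=0
    C->A: in-degree(A)=1, level(A)>=1
  process E: level=0
    E->A: in-degree(A)=0, level(A)=1, enqueue
    E->D: in-degree(D)=1, level(D)>=1
    E->G: in-degree(G)=0, level(G)=1, enqueue
  process H: level=0
    H->F: in-degree(F)=0, level(F)=1, enqueue
  process A: level=1
  process G: level=1
    G->D: in-degree(D)=0, level(D)=2, enqueue
  process F: level=1
    F->B: in-degree(B)=1, level(B)>=2
  process D: level=2
    D->B: in-degree(B)=0, level(B)=3, enqueue
  process B: level=3
All levels: A:1, B:3, C:0, D:2, E:0, F:1, G:1, H:0

Answer: A:1, B:3, C:0, D:2, E:0, F:1, G:1, H:0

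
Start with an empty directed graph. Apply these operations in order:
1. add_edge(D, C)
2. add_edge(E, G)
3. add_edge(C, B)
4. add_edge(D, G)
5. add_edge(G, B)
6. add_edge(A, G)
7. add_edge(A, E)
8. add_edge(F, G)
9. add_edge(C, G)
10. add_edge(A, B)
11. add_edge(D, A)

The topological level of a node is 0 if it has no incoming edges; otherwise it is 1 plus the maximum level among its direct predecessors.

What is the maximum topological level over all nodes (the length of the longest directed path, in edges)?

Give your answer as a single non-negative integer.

Op 1: add_edge(D, C). Edges now: 1
Op 2: add_edge(E, G). Edges now: 2
Op 3: add_edge(C, B). Edges now: 3
Op 4: add_edge(D, G). Edges now: 4
Op 5: add_edge(G, B). Edges now: 5
Op 6: add_edge(A, G). Edges now: 6
Op 7: add_edge(A, E). Edges now: 7
Op 8: add_edge(F, G). Edges now: 8
Op 9: add_edge(C, G). Edges now: 9
Op 10: add_edge(A, B). Edges now: 10
Op 11: add_edge(D, A). Edges now: 11
Compute levels (Kahn BFS):
  sources (in-degree 0): D, F
  process D: level=0
    D->A: in-degree(A)=0, level(A)=1, enqueue
    D->C: in-degree(C)=0, level(C)=1, enqueue
    D->G: in-degree(G)=4, level(G)>=1
  process F: level=0
    F->G: in-degree(G)=3, level(G)>=1
  process A: level=1
    A->B: in-degree(B)=2, level(B)>=2
    A->E: in-degree(E)=0, level(E)=2, enqueue
    A->G: in-degree(G)=2, level(G)>=2
  process C: level=1
    C->B: in-degree(B)=1, level(B)>=2
    C->G: in-degree(G)=1, level(G)>=2
  process E: level=2
    E->G: in-degree(G)=0, level(G)=3, enqueue
  process G: level=3
    G->B: in-degree(B)=0, level(B)=4, enqueue
  process B: level=4
All levels: A:1, B:4, C:1, D:0, E:2, F:0, G:3
max level = 4

Answer: 4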